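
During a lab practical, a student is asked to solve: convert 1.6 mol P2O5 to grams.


M(P2O5) = 141.94 g/mol
mass = n × M = 1.6 × 141.94 = 227.10 g

227.10 g


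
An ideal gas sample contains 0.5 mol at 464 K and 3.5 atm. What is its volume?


PV = nRT  (R = 0.08206 L·atm/(mol·K))
V = nRT/P = 0.5×0.08206×464/3.5
= 5.439 L

5.439 L


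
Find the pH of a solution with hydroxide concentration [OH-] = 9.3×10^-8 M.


pOH = -log10([OH-]) = -log10(9.3×10^-8)
= 8 - log10(9.3) = 7.03
pH = 14 - pOH = 14 - 7.03 = 6.97

6.97


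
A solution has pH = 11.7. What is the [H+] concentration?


[H+] = 10^(-pH) = 10^(-11.7)
= 2.0×10^-12 M

2.0×10^-12 M


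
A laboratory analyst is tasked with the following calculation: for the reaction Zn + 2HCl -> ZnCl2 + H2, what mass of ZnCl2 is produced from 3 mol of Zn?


Mole ratio ZnCl2:Zn = 1:1
n(ZnCl2) = 3 × 1/1 = 3.000 mol
mass = 3.000 × 136.28 = 408.84 g

408.84 g


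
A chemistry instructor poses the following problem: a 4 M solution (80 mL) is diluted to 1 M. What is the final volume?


C1V1 = C2V2
4 × 80 = 1 × V2
V2 = 320/1 = 320.0 mL

320.0 mL


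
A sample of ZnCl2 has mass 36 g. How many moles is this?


M(ZnCl2) = 136.28 g/mol
n = mass/M = 36/136.28 = 0.2642 mol

0.2642 mol


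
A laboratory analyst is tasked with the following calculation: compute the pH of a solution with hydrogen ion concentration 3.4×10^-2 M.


pH = -log10([H+]) = -log10(3.4×10^-2)
= 2 - log10(3.4)
= 2 - 0.53
= 1.47

1.47


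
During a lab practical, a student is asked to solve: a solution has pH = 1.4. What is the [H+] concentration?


[H+] = 10^(-pH) = 10^(-1.4)
= 3.98×10^-2 M

3.98×10^-2 M


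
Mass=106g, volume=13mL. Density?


ρ = mass/volume
= 106/13
= 8.154 g/mL

8.154 g/mL


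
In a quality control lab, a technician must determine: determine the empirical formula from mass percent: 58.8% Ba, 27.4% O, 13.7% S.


Assume 100 g sample. Moles of each element:
  Ba: 58.8/137.33 = 0.428 mol
  O: 27.4/16.0 = 1.712 mol
  S: 13.7/32.07 = 0.427 mol
Divide by smallest (0.427):
  Ba: 0.428/0.427 = 1.0
  O: 1.712/0.427 = 4.01
  S: 0.427/0.427 = 1.0
Empirical formula: BaSO4

BaSO4


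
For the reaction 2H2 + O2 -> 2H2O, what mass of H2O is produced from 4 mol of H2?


Mole ratio H2O:H2 = 2:2
n(H2O) = 4 × 2/2 = 4.000 mol
mass = 4.000 × 18.02 = 72.08 g

72.08 g


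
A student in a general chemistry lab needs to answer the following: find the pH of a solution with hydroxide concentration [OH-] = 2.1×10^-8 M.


pOH = -log10([OH-]) = -log10(2.1×10^-8)
= 8 - log10(2.1) = 7.68
pH = 14 - pOH = 14 - 7.68 = 6.32

6.32


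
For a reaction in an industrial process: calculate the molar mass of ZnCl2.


M(ZnCl2) = 1×65.38 + 2×35.45
= 65.38 + 70.9
= 136.28 g/mol

136.28 g/mol


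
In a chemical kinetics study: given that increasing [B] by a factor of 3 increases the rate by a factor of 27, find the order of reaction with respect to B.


rate ∝ [B]^n
3^n = 27 → n = 3
Order in B: 3

3


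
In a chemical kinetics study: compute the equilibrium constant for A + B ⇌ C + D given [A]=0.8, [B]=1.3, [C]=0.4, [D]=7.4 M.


Kc = [C][D]/([A][B])
= (0.4^1 × 7.4^1)/(0.8^1 × 1.3^1)
= 2.96/1.04
= 2.846

2.846


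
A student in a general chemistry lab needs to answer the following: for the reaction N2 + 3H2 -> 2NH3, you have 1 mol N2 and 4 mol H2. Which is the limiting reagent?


Mole ratio available / coefficient:
  N2: 1/1 = 1.000
  H2: 4/3 = 1.333
Smaller ratio is limiting.

N2


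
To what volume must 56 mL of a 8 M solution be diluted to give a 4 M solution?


C1V1 = C2V2
8 × 56 = 4 × V2
V2 = 448/4 = 112.0 mL

112.0 mL


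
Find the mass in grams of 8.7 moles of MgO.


M(MgO) = 40.31 g/mol
mass = n × M = 8.7 × 40.31 = 350.70 g

350.70 g


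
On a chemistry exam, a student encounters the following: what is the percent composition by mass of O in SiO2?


M(SiO2) = 1×28.09 + 2×16.0 = 60.09 g/mol
Mass of O = 2 × 16.0 = 32.00 g/mol
% O = 32.00/60.09 × 100 = 53.25%

53.25%


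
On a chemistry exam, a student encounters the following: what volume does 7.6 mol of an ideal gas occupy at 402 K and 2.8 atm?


PV = nRT  (R = 0.08206 L·atm/(mol·K))
V = nRT/P = 7.6×0.08206×402/2.8
= 89.539 L

89.539 L


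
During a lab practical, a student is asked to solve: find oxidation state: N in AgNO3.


(+1) + x + 3(-2) = 0, so x = +5
Oxidation number: +5

+5


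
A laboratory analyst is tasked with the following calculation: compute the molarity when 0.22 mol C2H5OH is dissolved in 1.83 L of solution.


M = n/V = 0.22/1.83 = 0.120 mol/L

0.120 M


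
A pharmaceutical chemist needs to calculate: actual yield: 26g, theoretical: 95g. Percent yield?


% yield = actual/theoretical × 100
= 26/95 × 100
= 27.37%

27.37%


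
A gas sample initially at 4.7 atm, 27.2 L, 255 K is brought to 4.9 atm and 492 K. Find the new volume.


P1V1/T1 = P2V2/T2
V2 = P1V1T2/(T1P2)
= 4.7×27.2×492/(255×4.9)
= 50.338 L

50.338 L


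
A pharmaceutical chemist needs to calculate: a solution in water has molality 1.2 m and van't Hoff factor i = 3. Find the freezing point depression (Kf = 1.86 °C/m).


ΔTf = Kf × m × i
= 1.86 × 1.2 × 3
= 6.696 °C

6.696 °C


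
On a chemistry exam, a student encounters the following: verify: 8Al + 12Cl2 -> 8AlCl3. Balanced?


Equation: 8Al + 12Cl2 -> 8AlCl3
Check atoms: Al: 8=8, Cl: 24=24
Balanced

Yes, balanced


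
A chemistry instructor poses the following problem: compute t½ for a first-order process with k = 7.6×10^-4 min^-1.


t½ = ln2/k = 0.693147/(7.6×10^-4 min^-1)
= 912.0 min

912.0 min


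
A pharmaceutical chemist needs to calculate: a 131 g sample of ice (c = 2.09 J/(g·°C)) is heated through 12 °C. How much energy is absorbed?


q = mcΔT = 131 × 2.09 × 12
= 3285.48 J

3285.48 J


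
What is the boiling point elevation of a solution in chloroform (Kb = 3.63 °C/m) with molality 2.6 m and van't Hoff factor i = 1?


ΔTb = Kb × m × i
= 3.63 × 2.6 × 1
= 9.438 °C

9.438 °C


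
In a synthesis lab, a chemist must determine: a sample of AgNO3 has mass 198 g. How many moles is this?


M(AgNO3) = 169.88 g/mol
n = mass/M = 198/169.88 = 1.1655 mol

1.1655 mol


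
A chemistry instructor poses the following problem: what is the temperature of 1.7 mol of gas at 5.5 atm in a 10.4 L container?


PV = nRT  (R = 0.08206 L·atm/(mol·K))
T = PV/(nR) = 5.5×10.4/(1.7×0.08206)
= 57.20/0.139502
= 410.03 K

410.03 K


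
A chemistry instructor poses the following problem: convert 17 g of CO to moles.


M(CO) = 28.01 g/mol
n = mass/M = 17/28.01 = 0.6069 mol

0.6069 mol


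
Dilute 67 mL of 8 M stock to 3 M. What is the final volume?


C1V1 = C2V2
8 × 67 = 3 × V2
V2 = 536/3 = 178.67 mL

178.67 mL


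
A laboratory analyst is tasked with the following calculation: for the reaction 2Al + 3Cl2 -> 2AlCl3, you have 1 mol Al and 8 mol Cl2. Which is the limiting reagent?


Mole ratio available / coefficient:
  Al: 1/2 = 0.500
  Cl2: 8/3 = 2.667
Smaller ratio is limiting.

Al


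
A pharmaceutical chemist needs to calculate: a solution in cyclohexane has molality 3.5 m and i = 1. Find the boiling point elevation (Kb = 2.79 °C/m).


ΔTb = Kb × m × i
= 2.79 × 3.5 × 1
= 9.765 °C

9.765 °C


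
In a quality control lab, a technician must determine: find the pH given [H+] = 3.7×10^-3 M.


pH = -log10([H+]) = -log10(3.7×10^-3)
= 3 - log10(3.7)
= 3 - 0.57
= 2.43

2.43


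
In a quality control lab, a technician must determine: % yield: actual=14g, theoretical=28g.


% yield = actual/theoretical × 100
= 14/28 × 100
= 50.0%

50.0%


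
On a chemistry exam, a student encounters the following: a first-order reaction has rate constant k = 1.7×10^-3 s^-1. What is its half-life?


t½ = ln2/k = 0.693147/(1.7×10^-3 s^-1)
= 407.7 s

407.7 s


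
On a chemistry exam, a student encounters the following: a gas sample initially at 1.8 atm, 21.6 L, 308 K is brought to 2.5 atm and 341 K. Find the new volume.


P1V1/T1 = P2V2/T2
V2 = P1V1T2/(T1P2)
= 1.8×21.6×341/(308×2.5)
= 17.218 L

17.218 L


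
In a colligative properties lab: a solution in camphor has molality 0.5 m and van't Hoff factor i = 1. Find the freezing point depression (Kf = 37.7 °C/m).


ΔTf = Kf × m × i
= 37.7 × 0.5 × 1
= 18.85 °C

18.85 °C


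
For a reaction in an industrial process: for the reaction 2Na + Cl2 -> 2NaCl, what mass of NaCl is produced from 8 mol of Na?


Mole ratio NaCl:Na = 2:2
n(NaCl) = 8 × 2/2 = 8.000 mol
mass = 8.000 × 58.44 = 467.52 g

467.52 g


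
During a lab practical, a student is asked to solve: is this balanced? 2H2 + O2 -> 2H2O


Equation: 2H2 + O2 -> 2H2O
Check atoms: H: 4=4, O: 2=2
Balanced

Yes, balanced


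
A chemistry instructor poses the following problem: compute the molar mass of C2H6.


M(C2H6) = 2×12.01 + 6×1.008
= 24.02 + 6.05
= 30.07 g/mol

30.07 g/mol


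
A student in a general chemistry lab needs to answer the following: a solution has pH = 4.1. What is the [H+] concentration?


[H+] = 10^(-pH) = 10^(-4.1)
= 7.94×10^-5 M

7.94×10^-5 M


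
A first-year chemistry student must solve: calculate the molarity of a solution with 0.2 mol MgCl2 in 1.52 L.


M = n/V = 0.2/1.52 = 0.132 mol/L

0.132 M


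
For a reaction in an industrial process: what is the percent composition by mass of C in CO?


M(CO) = 1×12.01 + 1×16.0 = 28.01 g/mol
Mass of C = 1 × 12.01 = 12.01 g/mol
% C = 12.01/28.01 × 100 = 42.88%

42.88%


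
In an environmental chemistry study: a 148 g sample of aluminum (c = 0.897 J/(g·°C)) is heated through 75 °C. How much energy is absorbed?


q = mcΔT = 148 × 0.897 × 75
= 9956.70 J

9956.70 J


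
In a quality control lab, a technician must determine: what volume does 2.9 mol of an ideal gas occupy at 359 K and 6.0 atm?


PV = nRT  (R = 0.08206 L·atm/(mol·K))
V = nRT/P = 2.9×0.08206×359/6.0
= 14.239 L

14.239 L


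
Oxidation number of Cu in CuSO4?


Sulfate is -2, so Cu = +2
Oxidation number: +2

+2


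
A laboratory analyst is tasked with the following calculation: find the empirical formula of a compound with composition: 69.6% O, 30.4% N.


Assume 100 g sample. Moles of each element:
  O: 69.6/16.0 = 4.35 mol
  N: 30.4/14.01 = 2.17 mol
Divide by smallest (2.17):
  O: 4.35/2.17 = 2.0
  N: 2.17/2.17 = 1.0
Empirical formula: NO2

NO2


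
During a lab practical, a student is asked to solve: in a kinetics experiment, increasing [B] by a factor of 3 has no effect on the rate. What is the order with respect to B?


rate ∝ [B]^n
rate ∝ [B]^0
Order in B: 0

0


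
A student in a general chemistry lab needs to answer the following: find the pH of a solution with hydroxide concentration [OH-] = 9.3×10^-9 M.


pOH = -log10([OH-]) = -log10(9.3×10^-9)
= 9 - log10(9.3) = 8.03
pH = 14 - pOH = 14 - 8.03 = 5.97

5.97


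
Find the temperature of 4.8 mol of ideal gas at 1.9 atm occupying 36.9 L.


PV = nRT  (R = 0.08206 L·atm/(mol·K))
T = PV/(nR) = 1.9×36.9/(4.8×0.08206)
= 70.11/0.393888
= 177.99 K

177.99 K


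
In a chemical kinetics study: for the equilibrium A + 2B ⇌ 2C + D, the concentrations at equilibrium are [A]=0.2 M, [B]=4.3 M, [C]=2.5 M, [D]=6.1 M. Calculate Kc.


Kc = [C]^2[D]/([A][B]^2)
= (2.5^2 × 6.1^1)/(0.2^1 × 4.3^2)
= 38.125/3.698
= 10.31

10.31


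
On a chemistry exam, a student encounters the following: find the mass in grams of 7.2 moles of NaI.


M(NaI) = 149.89 g/mol
mass = n × M = 7.2 × 149.89 = 1079.21 g

1079.21 g


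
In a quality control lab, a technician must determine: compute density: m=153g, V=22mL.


ρ = mass/volume
= 153/22
= 6.955 g/mL

6.955 g/mL


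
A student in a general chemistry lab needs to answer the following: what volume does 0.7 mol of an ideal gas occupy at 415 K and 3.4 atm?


PV = nRT  (R = 0.08206 L·atm/(mol·K))
V = nRT/P = 0.7×0.08206×415/3.4
= 7.011 L

7.011 L


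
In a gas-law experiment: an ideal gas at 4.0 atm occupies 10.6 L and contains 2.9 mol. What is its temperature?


PV = nRT  (R = 0.08206 L·atm/(mol·K))
T = PV/(nR) = 4.0×10.6/(2.9×0.08206)
= 42.40/0.237974
= 178.17 K

178.17 K


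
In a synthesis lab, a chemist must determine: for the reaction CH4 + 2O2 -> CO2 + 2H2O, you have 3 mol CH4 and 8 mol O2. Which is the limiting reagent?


Mole ratio available / coefficient:
  CH4: 3/1 = 3.000
  O2: 8/2 = 4.000
Smaller ratio is limiting.

CH4


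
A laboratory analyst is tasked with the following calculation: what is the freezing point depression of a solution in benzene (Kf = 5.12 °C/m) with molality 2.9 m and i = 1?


ΔTf = Kf × m × i
= 5.12 × 2.9 × 1
= 14.848 °C

14.848 °C


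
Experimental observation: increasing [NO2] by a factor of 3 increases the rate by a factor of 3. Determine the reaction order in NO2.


rate ∝ [NO2]^n
3^n = 3 → n = 1
Order in NO2: 1

1


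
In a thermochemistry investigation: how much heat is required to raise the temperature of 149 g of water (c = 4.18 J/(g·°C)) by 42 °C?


q = mcΔT = 149 × 4.18 × 42
= 26158.44 J

26158.44 J


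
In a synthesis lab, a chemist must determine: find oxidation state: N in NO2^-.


x + 2(-2) = -1, so x = +3
Oxidation number: +3

+3


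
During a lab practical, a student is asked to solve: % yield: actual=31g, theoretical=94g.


% yield = actual/theoretical × 100
= 31/94 × 100
= 32.98%

32.98%


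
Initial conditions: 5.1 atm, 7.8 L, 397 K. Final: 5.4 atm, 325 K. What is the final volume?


P1V1/T1 = P2V2/T2
V2 = P1V1T2/(T1P2)
= 5.1×7.8×325/(397×5.4)
= 6.031 L

6.031 L


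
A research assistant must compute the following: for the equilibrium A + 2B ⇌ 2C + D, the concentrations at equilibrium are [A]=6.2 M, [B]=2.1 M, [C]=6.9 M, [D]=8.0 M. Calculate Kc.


Kc = [C]^2[D]/([A][B]^2)
= (6.9^2 × 8.0^1)/(6.2^1 × 2.1^2)
= 380.88/27.342
= 13.93

13.93


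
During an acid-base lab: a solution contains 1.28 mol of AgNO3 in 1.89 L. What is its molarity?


M = n/V = 1.28/1.89 = 0.677 mol/L

0.677 M


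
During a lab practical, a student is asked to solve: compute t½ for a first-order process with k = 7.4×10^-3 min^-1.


t½ = ln2/k = 0.693147/(7.4×10^-3 min^-1)
= 93.67 min

93.67 min


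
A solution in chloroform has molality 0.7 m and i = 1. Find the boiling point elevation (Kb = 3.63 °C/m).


ΔTb = Kb × m × i
= 3.63 × 0.7 × 1
= 2.541 °C

2.541 °C


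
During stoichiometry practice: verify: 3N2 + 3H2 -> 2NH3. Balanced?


Equation: 3N2 + 3H2 -> 2NH3
Check atoms: H: 6=6, N: 6≠2
Not balanced

No, not balanced


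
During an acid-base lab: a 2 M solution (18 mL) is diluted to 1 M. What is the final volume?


C1V1 = C2V2
2 × 18 = 1 × V2
V2 = 36/1 = 36.0 mL

36.0 mL


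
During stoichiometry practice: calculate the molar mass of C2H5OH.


M(C2H5OH) = 2×12.01 + 6×1.008 + 1×16.0
= 24.02 + 6.05 + 16.0
= 46.07 g/mol

46.07 g/mol


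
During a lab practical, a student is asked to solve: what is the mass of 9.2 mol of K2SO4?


M(K2SO4) = 174.27 g/mol
mass = n × M = 9.2 × 174.27 = 1603.28 g

1603.28 g


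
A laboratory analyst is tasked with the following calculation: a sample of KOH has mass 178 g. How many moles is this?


M(KOH) = 56.11 g/mol
n = mass/M = 178/56.11 = 3.1723 mol

3.1723 mol


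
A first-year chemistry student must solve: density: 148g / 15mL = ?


ρ = mass/volume
= 148/15
= 9.867 g/mL

9.867 g/mL


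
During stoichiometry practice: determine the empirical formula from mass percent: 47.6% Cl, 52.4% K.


Assume 100 g sample. Moles of each element:
  Cl: 47.6/35.45 = 1.343 mol
  K: 52.4/39.1 = 1.34 mol
Divide by smallest (1.34):
  Cl: 1.343/1.34 = 1.0
  K: 1.34/1.34 = 1.0
Empirical formula: KCl

KCl


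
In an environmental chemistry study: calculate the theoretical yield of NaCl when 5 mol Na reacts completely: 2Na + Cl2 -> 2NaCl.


Mole ratio NaCl:Na = 2:2
n(NaCl) = 5 × 2/2 = 5.000 mol
mass = 5.000 × 58.44 = 292.2 g

292.2 g


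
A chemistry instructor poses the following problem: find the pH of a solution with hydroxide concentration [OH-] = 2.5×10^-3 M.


pOH = -log10([OH-]) = -log10(2.5×10^-3)
= 3 - log10(2.5) = 2.6
pH = 14 - pOH = 14 - 2.6 = 11.4

11.4


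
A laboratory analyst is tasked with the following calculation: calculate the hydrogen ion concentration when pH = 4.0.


[H+] = 10^(-pH) = 10^(-4.0)
= 1.0×10^-4 M

1.0×10^-4 M


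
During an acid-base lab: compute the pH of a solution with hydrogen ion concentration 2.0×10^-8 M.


pH = -log10([H+]) = -log10(2.0×10^-8)
= 8 - log10(2.0)
= 8 - 0.3
= 7.7

7.7


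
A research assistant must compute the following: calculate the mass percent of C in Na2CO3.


M(Na2CO3) = 2×22.99 + 1×12.01 + 3×16.0 = 105.99 g/mol
Mass of C = 1 × 12.01 = 12.01 g/mol
% C = 12.01/105.99 × 100 = 11.33%

11.33%


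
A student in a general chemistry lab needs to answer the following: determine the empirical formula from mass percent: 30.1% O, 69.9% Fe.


Assume 100 g sample. Moles of each element:
  O: 30.1/16.0 = 1.881 mol
  Fe: 69.9/55.85 = 1.252 mol
Divide by smallest (1.252):
  O: 1.881/1.252 = 1.5
  Fe: 1.252/1.252 = 1.0
Multiply all ratios by 2 to obtain whole numbers.
Empirical formula: Fe2O3

Fe2O3


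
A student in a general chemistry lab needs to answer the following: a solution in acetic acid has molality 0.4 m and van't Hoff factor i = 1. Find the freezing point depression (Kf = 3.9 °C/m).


ΔTf = Kf × m × i
= 3.9 × 0.4 × 1
= 1.56 °C

1.56 °C


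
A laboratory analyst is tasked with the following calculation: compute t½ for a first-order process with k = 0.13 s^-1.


t½ = ln2/k = 0.693147/(0.13 s^-1)
= 5.332 s

5.332 s


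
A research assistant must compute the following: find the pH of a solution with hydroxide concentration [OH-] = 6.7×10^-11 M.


pOH = -log10([OH-]) = -log10(6.7×10^-11)
= 11 - log10(6.7) = 10.17
pH = 14 - pOH = 14 - 10.17 = 3.83

3.83


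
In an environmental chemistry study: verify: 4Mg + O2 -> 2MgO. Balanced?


Equation: 4Mg + O2 -> 2MgO
Check atoms: Mg: 4≠2, O: 2=2
Not balanced

No, not balanced


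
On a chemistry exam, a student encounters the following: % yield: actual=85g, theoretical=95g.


% yield = actual/theoretical × 100
= 85/95 × 100
= 89.47%

89.47%


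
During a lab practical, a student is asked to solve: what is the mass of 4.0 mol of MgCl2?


M(MgCl2) = 95.21 g/mol
mass = n × M = 4.0 × 95.21 = 380.84 g

380.84 g


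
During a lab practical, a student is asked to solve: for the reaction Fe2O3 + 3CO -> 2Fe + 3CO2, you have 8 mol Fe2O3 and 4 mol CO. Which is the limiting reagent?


Mole ratio available / coefficient:
  Fe2O3: 8/1 = 8.000
  CO: 4/3 = 1.333
Smaller ratio is limiting.

CO


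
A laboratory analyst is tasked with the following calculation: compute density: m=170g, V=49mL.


ρ = mass/volume
= 170/49
= 3.469 g/mL

3.469 g/mL


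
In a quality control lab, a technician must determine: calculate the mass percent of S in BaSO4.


M(BaSO4) = 1×137.33 + 1×32.07 + 4×16.0 = 233.40 g/mol
Mass of S = 1 × 32.07 = 32.07 g/mol
% S = 32.07/233.40 × 100 = 13.74%

13.74%


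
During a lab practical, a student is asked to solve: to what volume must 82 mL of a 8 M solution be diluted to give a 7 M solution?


C1V1 = C2V2
8 × 82 = 7 × V2
V2 = 656/7 = 93.71 mL

93.71 mL


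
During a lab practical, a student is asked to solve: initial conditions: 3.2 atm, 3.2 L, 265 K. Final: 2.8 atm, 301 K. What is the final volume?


P1V1/T1 = P2V2/T2
V2 = P1V1T2/(T1P2)
= 3.2×3.2×301/(265×2.8)
= 4.154 L

4.154 L


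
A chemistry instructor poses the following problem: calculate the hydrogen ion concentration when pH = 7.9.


[H+] = 10^(-pH) = 10^(-7.9)
= 1.26×10^-8 M

1.26×10^-8 M


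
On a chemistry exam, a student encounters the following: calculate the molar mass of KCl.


M(KCl) = 1×39.1 + 1×35.45
= 39.1 + 35.45
= 74.55 g/mol

74.55 g/mol


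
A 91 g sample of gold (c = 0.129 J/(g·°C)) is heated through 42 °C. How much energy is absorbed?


q = mcΔT = 91 × 0.129 × 42
= 493.04 J

493.04 J


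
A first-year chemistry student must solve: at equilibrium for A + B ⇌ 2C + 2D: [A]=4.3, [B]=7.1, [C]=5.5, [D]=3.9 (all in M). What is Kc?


Kc = [C]^2[D]^2/([A][B])
= (5.5^2 × 3.9^2)/(4.3^1 × 7.1^1)
= 460.1025/30.53
= 15.07

15.07


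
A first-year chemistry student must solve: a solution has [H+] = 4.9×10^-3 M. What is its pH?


pH = -log10([H+]) = -log10(4.9×10^-3)
= 3 - log10(4.9)
= 3 - 0.69
= 2.31

2.31


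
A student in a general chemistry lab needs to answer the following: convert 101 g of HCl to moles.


M(HCl) = 36.46 g/mol
n = mass/M = 101/36.46 = 2.7702 mol

2.7702 mol


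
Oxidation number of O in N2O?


O is usually -2
Oxidation number: -2

-2


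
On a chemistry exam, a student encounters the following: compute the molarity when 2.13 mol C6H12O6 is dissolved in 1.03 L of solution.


M = n/V = 2.13/1.03 = 2.068 mol/L

2.068 M


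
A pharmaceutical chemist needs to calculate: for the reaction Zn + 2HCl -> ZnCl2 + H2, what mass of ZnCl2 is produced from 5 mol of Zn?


Mole ratio ZnCl2:Zn = 1:1
n(ZnCl2) = 5 × 1/1 = 5.000 mol
mass = 5.000 × 136.28 = 681.4 g

681.4 g


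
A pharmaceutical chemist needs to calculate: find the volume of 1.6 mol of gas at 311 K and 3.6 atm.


PV = nRT  (R = 0.08206 L·atm/(mol·K))
V = nRT/P = 1.6×0.08206×311/3.6
= 11.343 L

11.343 L


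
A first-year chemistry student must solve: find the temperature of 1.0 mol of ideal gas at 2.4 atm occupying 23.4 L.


PV = nRT  (R = 0.08206 L·atm/(mol·K))
T = PV/(nR) = 2.4×23.4/(1.0×0.08206)
= 56.16/0.082060
= 684.38 K

684.38 K


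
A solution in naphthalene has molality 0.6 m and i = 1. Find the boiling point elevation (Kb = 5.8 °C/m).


ΔTb = Kb × m × i
= 5.8 × 0.6 × 1
= 3.48 °C

3.48 °C


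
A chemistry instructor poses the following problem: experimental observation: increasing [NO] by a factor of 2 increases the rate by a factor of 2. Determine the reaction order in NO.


rate ∝ [NO]^n
2^n = 2 → n = 1
Order in NO: 1

1


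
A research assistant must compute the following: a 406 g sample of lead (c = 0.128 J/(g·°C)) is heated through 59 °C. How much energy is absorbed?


q = mcΔT = 406 × 0.128 × 59
= 3066.11 J

3066.11 J


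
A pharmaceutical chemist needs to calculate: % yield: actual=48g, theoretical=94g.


% yield = actual/theoretical × 100
= 48/94 × 100
= 51.06%

51.06%


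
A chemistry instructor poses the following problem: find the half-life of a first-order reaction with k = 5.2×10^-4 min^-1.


t½ = ln2/k = 0.693147/(5.2×10^-4 min^-1)
= 1333 min

1333 min


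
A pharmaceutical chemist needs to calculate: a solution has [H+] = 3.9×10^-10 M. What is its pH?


pH = -log10([H+]) = -log10(3.9×10^-10)
= 10 - log10(3.9)
= 10 - 0.59
= 9.41

9.41


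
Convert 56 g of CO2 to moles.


M(CO2) = 44.01 g/mol
n = mass/M = 56/44.01 = 1.2724 mol

1.2724 mol


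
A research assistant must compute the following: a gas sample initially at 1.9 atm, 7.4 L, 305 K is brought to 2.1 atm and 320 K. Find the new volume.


P1V1/T1 = P2V2/T2
V2 = P1V1T2/(T1P2)
= 1.9×7.4×320/(305×2.1)
= 7.025 L

7.025 L


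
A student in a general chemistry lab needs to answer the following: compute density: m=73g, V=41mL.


ρ = mass/volume
= 73/41
= 1.78 g/mL

1.78 g/mL


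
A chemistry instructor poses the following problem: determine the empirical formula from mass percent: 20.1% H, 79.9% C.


Assume 100 g sample. Moles of each element:
  H: 20.1/1.008 = 19.94 mol
  C: 79.9/12.01 = 6.653 mol
Divide by smallest (6.653):
  H: 19.94/6.653 = 3.0
  C: 6.653/6.653 = 1.0
Empirical formula: CH3

CH3


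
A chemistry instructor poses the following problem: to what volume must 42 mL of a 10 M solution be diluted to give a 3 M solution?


C1V1 = C2V2
10 × 42 = 3 × V2
V2 = 420/3 = 140.0 mL

140.0 mL


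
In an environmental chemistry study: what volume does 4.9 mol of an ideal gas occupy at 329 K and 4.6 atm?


PV = nRT  (R = 0.08206 L·atm/(mol·K))
V = nRT/P = 4.9×0.08206×329/4.6
= 28.758 L

28.758 L


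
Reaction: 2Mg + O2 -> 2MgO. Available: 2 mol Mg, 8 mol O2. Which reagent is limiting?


Mole ratio available / coefficient:
  Mg: 2/2 = 1.000
  O2: 8/1 = 8.000
Smaller ratio is limiting.

Mg


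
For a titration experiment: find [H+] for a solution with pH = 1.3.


[H+] = 10^(-pH) = 10^(-1.3)
= 5.01×10^-2 M

5.01×10^-2 M


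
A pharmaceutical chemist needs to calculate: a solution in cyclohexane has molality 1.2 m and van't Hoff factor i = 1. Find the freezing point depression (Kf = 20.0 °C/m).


ΔTf = Kf × m × i
= 20.0 × 1.2 × 1
= 24.0 °C

24.0 °C


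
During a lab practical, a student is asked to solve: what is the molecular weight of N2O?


M(N2O) = 2×14.01 + 1×16.0
= 28.02 + 16.0
= 44.02 g/mol

44.02 g/mol


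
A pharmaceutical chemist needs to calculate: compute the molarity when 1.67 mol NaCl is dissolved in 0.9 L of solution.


M = n/V = 1.67/0.9 = 1.856 mol/L

1.856 M


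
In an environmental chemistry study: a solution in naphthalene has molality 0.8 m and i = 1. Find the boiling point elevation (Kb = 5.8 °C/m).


ΔTb = Kb × m × i
= 5.8 × 0.8 × 1
= 4.64 °C

4.64 °C


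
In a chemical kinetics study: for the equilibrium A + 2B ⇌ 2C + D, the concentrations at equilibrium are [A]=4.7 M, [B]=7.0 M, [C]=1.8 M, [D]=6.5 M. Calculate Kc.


Kc = [C]^2[D]/([A][B]^2)
= (1.8^2 × 6.5^1)/(4.7^1 × 7.0^2)
= 21.06/230.3
= 0.09145

0.09145


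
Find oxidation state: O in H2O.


O is usually -2
Oxidation number: -2

-2


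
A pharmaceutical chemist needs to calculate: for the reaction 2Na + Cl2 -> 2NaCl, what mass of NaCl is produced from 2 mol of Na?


Mole ratio NaCl:Na = 2:2
n(NaCl) = 2 × 2/2 = 2.000 mol
mass = 2.000 × 58.44 = 116.88 g

116.88 g


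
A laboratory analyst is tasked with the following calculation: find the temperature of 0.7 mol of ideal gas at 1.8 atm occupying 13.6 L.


PV = nRT  (R = 0.08206 L·atm/(mol·K))
T = PV/(nR) = 1.8×13.6/(0.7×0.08206)
= 24.48/0.057442
= 426.17 K

426.17 K


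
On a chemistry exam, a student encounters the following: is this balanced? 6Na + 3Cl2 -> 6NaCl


Equation: 6Na + 3Cl2 -> 6NaCl
Check atoms: Cl: 6=6, Na: 6=6
Balanced

Yes, balanced


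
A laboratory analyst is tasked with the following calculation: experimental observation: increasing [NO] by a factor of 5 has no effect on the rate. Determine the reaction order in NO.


rate ∝ [NO]^n
rate ∝ [NO]^0
Order in NO: 0

0


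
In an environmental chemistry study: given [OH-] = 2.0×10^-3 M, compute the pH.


pOH = -log10([OH-]) = -log10(2.0×10^-3)
= 3 - log10(2.0) = 2.7
pH = 14 - pOH = 14 - 2.7 = 11.3

11.3


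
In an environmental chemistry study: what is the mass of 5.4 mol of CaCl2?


M(CaCl2) = 110.98 g/mol
mass = n × M = 5.4 × 110.98 = 599.29 g

599.29 g


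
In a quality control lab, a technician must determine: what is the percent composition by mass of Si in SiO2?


M(SiO2) = 1×28.09 + 2×16.0 = 60.09 g/mol
Mass of Si = 1 × 28.09 = 28.09 g/mol
% Si = 28.09/60.09 × 100 = 46.75%

46.75%


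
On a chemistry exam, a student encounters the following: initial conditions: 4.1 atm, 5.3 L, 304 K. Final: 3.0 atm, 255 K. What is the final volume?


P1V1/T1 = P2V2/T2
V2 = P1V1T2/(T1P2)
= 4.1×5.3×255/(304×3.0)
= 6.076 L

6.076 L


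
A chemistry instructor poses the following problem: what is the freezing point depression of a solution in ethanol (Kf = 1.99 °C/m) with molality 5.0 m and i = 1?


ΔTf = Kf × m × i
= 1.99 × 5.0 × 1
= 9.95 °C

9.95 °C


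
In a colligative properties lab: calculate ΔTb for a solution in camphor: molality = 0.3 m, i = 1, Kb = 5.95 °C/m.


ΔTb = Kb × m × i
= 5.95 × 0.3 × 1
= 1.785 °C

1.785 °C


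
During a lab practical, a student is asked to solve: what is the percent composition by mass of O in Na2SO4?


M(Na2SO4) = 2×22.99 + 1×32.07 + 4×16.0 = 142.05 g/mol
Mass of O = 4 × 16.0 = 64.00 g/mol
% O = 64.00/142.05 × 100 = 45.05%

45.05%


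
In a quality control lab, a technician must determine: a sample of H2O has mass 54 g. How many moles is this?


M(H2O) = 18.02 g/mol
n = mass/M = 54/18.02 = 2.9967 mol

2.9967 mol


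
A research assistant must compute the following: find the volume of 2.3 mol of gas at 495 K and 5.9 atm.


PV = nRT  (R = 0.08206 L·atm/(mol·K))
V = nRT/P = 2.3×0.08206×495/5.9
= 15.835 L

15.835 L


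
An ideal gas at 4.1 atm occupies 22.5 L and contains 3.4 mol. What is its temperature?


PV = nRT  (R = 0.08206 L·atm/(mol·K))
T = PV/(nR) = 4.1×22.5/(3.4×0.08206)
= 92.25/0.279004
= 330.64 K

330.64 K


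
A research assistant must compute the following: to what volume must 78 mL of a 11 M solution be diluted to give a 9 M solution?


C1V1 = C2V2
11 × 78 = 9 × V2
V2 = 858/9 = 95.33 mL

95.33 mL


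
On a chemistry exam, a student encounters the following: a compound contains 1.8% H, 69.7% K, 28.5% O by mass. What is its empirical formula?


Assume 100 g sample. Moles of each element:
  H: 1.8/1.008 = 1.786 mol
  K: 69.7/39.1 = 1.783 mol
  O: 28.5/16.0 = 1.781 mol
Divide by smallest (1.781):
  H: 1.786/1.781 = 1.0
  K: 1.783/1.781 = 1.0
  O: 1.781/1.781 = 1.0
Empirical formula: KOH

KOH


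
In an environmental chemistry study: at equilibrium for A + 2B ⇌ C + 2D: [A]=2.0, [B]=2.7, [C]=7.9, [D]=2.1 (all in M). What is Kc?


Kc = [C][D]^2/([A][B]^2)
= (7.9^1 × 2.1^2)/(2.0^1 × 2.7^2)
= 34.839/14.58
= 2.390

2.390


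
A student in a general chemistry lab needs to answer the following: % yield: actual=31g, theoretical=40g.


% yield = actual/theoretical × 100
= 31/40 × 100
= 77.5%

77.5%


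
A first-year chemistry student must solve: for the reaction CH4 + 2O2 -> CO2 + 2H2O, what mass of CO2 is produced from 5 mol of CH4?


Mole ratio CO2:CH4 = 1:1
n(CO2) = 5 × 1/1 = 5.000 mol
mass = 5.000 × 44.01 = 220.05 g

220.05 g


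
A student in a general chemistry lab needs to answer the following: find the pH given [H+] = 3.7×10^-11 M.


pH = -log10([H+]) = -log10(3.7×10^-11)
= 11 - log10(3.7)
= 11 - 0.57
= 10.43

10.43


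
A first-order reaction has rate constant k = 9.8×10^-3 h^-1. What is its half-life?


t½ = ln2/k = 0.693147/(9.8×10^-3 h^-1)
= 70.73 h

70.73 h


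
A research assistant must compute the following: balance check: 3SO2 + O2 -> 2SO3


Equation: 3SO2 + O2 -> 2SO3
Check atoms: O: 8≠6, S: 3≠2
Not balanced

No, not balanced


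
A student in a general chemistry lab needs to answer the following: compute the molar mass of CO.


M(CO) = 1×12.01 + 1×16.0
= 12.01 + 16.0
= 28.01 g/mol

28.01 g/mol


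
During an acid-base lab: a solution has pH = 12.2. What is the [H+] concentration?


[H+] = 10^(-pH) = 10^(-12.2)
= 6.31×10^-13 M

6.31×10^-13 M


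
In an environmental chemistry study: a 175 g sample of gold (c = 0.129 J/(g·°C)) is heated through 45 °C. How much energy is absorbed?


q = mcΔT = 175 × 0.129 × 45
= 1015.88 J

1015.88 J


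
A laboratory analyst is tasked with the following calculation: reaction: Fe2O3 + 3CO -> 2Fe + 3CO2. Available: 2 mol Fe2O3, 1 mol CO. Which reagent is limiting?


Mole ratio available / coefficient:
  Fe2O3: 2/1 = 2.000
  CO: 1/3 = 0.333
Smaller ratio is limiting.

CO


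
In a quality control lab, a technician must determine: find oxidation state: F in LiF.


F is always -1
Oxidation number: -1

-1


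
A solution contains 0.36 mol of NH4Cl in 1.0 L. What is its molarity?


M = n/V = 0.36/1.0 = 0.360 mol/L

0.360 M


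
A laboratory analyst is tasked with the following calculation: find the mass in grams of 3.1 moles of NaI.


M(NaI) = 149.89 g/mol
mass = n × M = 3.1 × 149.89 = 464.66 g

464.66 g


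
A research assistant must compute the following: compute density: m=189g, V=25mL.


ρ = mass/volume
= 189/25
= 7.56 g/mL

7.56 g/mL


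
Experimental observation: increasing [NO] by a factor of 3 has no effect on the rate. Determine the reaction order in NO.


rate ∝ [NO]^n
rate ∝ [NO]^0
Order in NO: 0

0


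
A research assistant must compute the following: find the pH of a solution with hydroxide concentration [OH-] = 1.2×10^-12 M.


pOH = -log10([OH-]) = -log10(1.2×10^-12)
= 12 - log10(1.2) = 11.92
pH = 14 - pOH = 14 - 11.92 = 2.08

2.08


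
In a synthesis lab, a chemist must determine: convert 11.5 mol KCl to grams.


M(KCl) = 74.55 g/mol
mass = n × M = 11.5 × 74.55 = 857.33 g

857.33 g


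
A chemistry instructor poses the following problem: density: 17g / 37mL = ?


ρ = mass/volume
= 17/37
= 0.459 g/mL

0.459 g/mL


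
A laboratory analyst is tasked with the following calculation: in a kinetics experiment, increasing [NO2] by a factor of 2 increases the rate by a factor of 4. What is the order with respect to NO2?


rate ∝ [NO2]^n
2^n = 4 → n = 2
Order in NO2: 2

2


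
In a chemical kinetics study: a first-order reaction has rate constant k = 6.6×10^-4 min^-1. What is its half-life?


t½ = ln2/k = 0.693147/(6.6×10^-4 min^-1)
= 1050 min

1050 min


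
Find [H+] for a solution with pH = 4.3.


[H+] = 10^(-pH) = 10^(-4.3)
= 5.01×10^-5 M

5.01×10^-5 M


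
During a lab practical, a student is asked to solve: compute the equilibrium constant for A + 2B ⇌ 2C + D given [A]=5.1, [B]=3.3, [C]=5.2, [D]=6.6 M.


Kc = [C]^2[D]/([A][B]^2)
= (5.2^2 × 6.6^1)/(5.1^1 × 3.3^2)
= 178.464/55.539
= 3.213

3.213


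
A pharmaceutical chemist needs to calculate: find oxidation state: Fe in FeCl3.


x + 3(-1) = 0, so x = +3
Oxidation number: +3

+3


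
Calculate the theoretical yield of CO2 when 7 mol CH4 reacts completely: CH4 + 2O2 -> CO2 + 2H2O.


Mole ratio CO2:CH4 = 1:1
n(CO2) = 7 × 1/1 = 7.000 mol
mass = 7.000 × 44.01 = 308.07 g

308.07 g


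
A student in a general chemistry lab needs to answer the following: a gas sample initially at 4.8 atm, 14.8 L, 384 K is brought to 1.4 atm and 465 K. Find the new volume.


P1V1/T1 = P2V2/T2
V2 = P1V1T2/(T1P2)
= 4.8×14.8×465/(384×1.4)
= 61.446 L

61.446 L


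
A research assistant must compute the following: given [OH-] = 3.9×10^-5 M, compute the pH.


pOH = -log10([OH-]) = -log10(3.9×10^-5)
= 5 - log10(3.9) = 4.41
pH = 14 - pOH = 14 - 4.41 = 9.59

9.59


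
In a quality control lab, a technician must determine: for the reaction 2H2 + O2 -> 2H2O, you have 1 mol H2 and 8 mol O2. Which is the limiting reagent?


Mole ratio available / coefficient:
  H2: 1/2 = 0.500
  O2: 8/1 = 8.000
Smaller ratio is limiting.

H2


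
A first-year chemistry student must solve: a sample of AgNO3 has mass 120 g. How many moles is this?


M(AgNO3) = 169.88 g/mol
n = mass/M = 120/169.88 = 0.7064 mol

0.7064 mol


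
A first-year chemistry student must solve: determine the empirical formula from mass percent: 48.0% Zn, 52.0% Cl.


Assume 100 g sample. Moles of each element:
  Zn: 48.0/65.38 = 0.734 mol
  Cl: 52.0/35.45 = 1.467 mol
Divide by smallest (0.734):
  Zn: 0.734/0.734 = 1.0
  Cl: 1.467/0.734 = 2.0
Empirical formula: ZnCl2

ZnCl2


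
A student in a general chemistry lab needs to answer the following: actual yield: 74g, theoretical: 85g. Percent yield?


% yield = actual/theoretical × 100
= 74/85 × 100
= 87.06%

87.06%


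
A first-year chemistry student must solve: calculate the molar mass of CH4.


M(CH4) = 1×12.01 + 4×1.008
= 12.01 + 4.03
= 16.04 g/mol

16.04 g/mol


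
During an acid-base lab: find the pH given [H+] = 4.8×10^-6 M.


pH = -log10([H+]) = -log10(4.8×10^-6)
= 6 - log10(4.8)
= 6 - 0.68
= 5.32

5.32


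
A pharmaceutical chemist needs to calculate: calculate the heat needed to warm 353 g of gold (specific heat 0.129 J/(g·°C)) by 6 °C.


q = mcΔT = 353 × 0.129 × 6
= 273.22 J

273.22 J


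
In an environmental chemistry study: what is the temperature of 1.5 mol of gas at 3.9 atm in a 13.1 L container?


PV = nRT  (R = 0.08206 L·atm/(mol·K))
T = PV/(nR) = 3.9×13.1/(1.5×0.08206)
= 51.09/0.123090
= 415.06 K

415.06 K


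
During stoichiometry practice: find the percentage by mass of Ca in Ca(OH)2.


M(Ca(OH)2) = 1×40.08 + 2×16.0 + 2×1.008 = 74.096 g/mol
Mass of Ca = 1 × 40.08 = 40.08 g/mol
% Ca = 40.08/74.096 × 100 = 54.09%

54.09%


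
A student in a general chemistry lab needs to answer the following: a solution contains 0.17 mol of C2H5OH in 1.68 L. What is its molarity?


M = n/V = 0.17/1.68 = 0.101 mol/L

0.101 M


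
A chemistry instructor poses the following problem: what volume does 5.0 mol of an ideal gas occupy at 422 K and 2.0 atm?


PV = nRT  (R = 0.08206 L·atm/(mol·K))
V = nRT/P = 5.0×0.08206×422/2.0
= 86.573 L

86.573 L


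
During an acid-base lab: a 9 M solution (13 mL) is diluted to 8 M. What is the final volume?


C1V1 = C2V2
9 × 13 = 8 × V2
V2 = 117/8 = 14.62 mL

14.62 mL


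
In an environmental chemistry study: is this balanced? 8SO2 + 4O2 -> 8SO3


Equation: 8SO2 + 4O2 -> 8SO3
Check atoms: O: 24=24, S: 8=8
Balanced

Yes, balanced


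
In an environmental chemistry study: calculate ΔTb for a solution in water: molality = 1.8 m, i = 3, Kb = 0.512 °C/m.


ΔTb = Kb × m × i
= 0.512 × 1.8 × 3
= 2.7648 °C

2.7648 °C


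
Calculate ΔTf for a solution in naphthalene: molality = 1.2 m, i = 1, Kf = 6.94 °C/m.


ΔTf = Kf × m × i
= 6.94 × 1.2 × 1
= 8.328 °C

8.328 °C


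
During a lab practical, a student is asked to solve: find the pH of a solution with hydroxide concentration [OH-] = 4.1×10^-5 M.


pOH = -log10([OH-]) = -log10(4.1×10^-5)
= 5 - log10(4.1) = 4.39
pH = 14 - pOH = 14 - 4.39 = 9.61

9.61


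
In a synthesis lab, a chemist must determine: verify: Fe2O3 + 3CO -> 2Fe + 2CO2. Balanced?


Equation: Fe2O3 + 3CO -> 2Fe + 2CO2
Check atoms: C: 3≠2, Fe: 2=2, O: 6≠4
Not balanced

No, not balanced


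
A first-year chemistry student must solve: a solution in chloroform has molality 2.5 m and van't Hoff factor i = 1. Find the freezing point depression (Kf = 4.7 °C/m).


ΔTf = Kf × m × i
= 4.7 × 2.5 × 1
= 11.75 °C

11.75 °C


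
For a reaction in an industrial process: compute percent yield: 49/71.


% yield = actual/theoretical × 100
= 49/71 × 100
= 69.01%

69.01%


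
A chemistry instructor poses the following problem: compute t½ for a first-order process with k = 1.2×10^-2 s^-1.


t½ = ln2/k = 0.693147/(1.2×10^-2 s^-1)
= 57.76 s

57.76 s


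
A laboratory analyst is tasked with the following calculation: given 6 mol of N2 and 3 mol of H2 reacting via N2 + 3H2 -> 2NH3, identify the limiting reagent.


Mole ratio available / coefficient:
  N2: 6/1 = 6.000
  H2: 3/3 = 1.000
Smaller ratio is limiting.

H2


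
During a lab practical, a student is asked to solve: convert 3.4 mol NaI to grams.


M(NaI) = 149.89 g/mol
mass = n × M = 3.4 × 149.89 = 509.63 g

509.63 g


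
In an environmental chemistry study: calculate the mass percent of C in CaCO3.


M(CaCO3) = 1×40.08 + 1×12.01 + 3×16.0 = 100.09 g/mol
Mass of C = 1 × 12.01 = 12.01 g/mol
% C = 12.01/100.09 × 100 = 12.00%

12.00%


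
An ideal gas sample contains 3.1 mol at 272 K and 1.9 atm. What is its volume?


PV = nRT  (R = 0.08206 L·atm/(mol·K))
V = nRT/P = 3.1×0.08206×272/1.9
= 36.417 L

36.417 L


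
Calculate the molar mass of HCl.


M(HCl) = 1×1.008 + 1×35.45
= 1.01 + 35.45
= 36.46 g/mol

36.46 g/mol
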